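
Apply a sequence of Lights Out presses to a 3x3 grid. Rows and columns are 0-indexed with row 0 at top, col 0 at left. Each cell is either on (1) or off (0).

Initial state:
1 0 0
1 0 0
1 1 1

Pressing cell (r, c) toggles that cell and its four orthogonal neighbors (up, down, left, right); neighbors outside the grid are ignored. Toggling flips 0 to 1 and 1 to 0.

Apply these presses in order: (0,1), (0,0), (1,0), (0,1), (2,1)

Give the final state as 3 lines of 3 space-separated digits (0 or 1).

After press 1 at (0,1):
0 1 1
1 1 0
1 1 1

After press 2 at (0,0):
1 0 1
0 1 0
1 1 1

After press 3 at (1,0):
0 0 1
1 0 0
0 1 1

After press 4 at (0,1):
1 1 0
1 1 0
0 1 1

After press 5 at (2,1):
1 1 0
1 0 0
1 0 0

Answer: 1 1 0
1 0 0
1 0 0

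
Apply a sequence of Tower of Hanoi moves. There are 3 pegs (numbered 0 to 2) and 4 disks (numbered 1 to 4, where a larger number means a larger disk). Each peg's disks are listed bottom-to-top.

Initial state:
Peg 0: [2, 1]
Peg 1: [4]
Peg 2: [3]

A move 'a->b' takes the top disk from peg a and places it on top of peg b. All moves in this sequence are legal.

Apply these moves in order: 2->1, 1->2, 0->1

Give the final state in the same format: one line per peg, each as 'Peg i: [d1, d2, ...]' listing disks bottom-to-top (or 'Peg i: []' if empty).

Answer: Peg 0: [2]
Peg 1: [4, 1]
Peg 2: [3]

Derivation:
After move 1 (2->1):
Peg 0: [2, 1]
Peg 1: [4, 3]
Peg 2: []

After move 2 (1->2):
Peg 0: [2, 1]
Peg 1: [4]
Peg 2: [3]

After move 3 (0->1):
Peg 0: [2]
Peg 1: [4, 1]
Peg 2: [3]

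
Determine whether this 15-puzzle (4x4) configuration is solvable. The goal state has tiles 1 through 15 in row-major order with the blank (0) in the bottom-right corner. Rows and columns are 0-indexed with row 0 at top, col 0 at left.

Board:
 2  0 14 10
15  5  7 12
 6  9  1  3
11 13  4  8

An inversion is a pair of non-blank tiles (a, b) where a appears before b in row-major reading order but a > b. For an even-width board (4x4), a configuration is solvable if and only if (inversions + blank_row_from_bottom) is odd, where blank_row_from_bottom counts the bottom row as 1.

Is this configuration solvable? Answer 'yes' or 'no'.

Inversions: 57
Blank is in row 0 (0-indexed from top), which is row 4 counting from the bottom (bottom = 1).
57 + 4 = 61, which is odd, so the puzzle is solvable.

Answer: yes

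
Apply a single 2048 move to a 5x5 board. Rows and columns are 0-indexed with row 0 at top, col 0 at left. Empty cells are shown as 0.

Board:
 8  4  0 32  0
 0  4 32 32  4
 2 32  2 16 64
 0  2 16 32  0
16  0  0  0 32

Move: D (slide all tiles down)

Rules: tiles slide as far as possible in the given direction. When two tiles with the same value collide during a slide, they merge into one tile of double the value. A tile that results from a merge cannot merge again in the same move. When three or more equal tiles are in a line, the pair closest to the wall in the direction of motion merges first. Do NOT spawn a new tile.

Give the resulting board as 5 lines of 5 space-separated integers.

Slide down:
col 0: [8, 0, 2, 0, 16] -> [0, 0, 8, 2, 16]
col 1: [4, 4, 32, 2, 0] -> [0, 0, 8, 32, 2]
col 2: [0, 32, 2, 16, 0] -> [0, 0, 32, 2, 16]
col 3: [32, 32, 16, 32, 0] -> [0, 0, 64, 16, 32]
col 4: [0, 4, 64, 0, 32] -> [0, 0, 4, 64, 32]

Answer:  0  0  0  0  0
 0  0  0  0  0
 8  8 32 64  4
 2 32  2 16 64
16  2 16 32 32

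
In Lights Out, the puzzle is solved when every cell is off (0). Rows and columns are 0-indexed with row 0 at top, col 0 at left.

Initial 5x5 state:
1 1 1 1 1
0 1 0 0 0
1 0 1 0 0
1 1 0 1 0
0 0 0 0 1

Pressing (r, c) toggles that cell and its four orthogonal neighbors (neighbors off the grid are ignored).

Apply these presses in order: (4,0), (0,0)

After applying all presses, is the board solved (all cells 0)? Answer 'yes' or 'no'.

After press 1 at (4,0):
1 1 1 1 1
0 1 0 0 0
1 0 1 0 0
0 1 0 1 0
1 1 0 0 1

After press 2 at (0,0):
0 0 1 1 1
1 1 0 0 0
1 0 1 0 0
0 1 0 1 0
1 1 0 0 1

Lights still on: 12

Answer: no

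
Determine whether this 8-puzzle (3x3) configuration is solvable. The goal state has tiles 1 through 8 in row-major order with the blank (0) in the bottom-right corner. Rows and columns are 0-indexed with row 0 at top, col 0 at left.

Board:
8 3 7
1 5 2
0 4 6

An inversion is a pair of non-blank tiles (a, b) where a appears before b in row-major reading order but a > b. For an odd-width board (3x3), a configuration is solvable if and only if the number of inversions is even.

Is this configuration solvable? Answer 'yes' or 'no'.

Inversions (pairs i<j in row-major order where tile[i] > tile[j] > 0): 16
16 is even, so the puzzle is solvable.

Answer: yes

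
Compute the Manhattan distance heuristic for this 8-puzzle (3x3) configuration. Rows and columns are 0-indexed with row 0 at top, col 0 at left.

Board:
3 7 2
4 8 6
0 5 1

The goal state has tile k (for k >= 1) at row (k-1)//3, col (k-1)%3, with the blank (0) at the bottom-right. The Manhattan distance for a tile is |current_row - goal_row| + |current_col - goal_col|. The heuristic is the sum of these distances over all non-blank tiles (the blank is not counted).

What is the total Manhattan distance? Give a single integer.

Tile 3: (0,0)->(0,2) = 2
Tile 7: (0,1)->(2,0) = 3
Tile 2: (0,2)->(0,1) = 1
Tile 4: (1,0)->(1,0) = 0
Tile 8: (1,1)->(2,1) = 1
Tile 6: (1,2)->(1,2) = 0
Tile 5: (2,1)->(1,1) = 1
Tile 1: (2,2)->(0,0) = 4
Sum: 2 + 3 + 1 + 0 + 1 + 0 + 1 + 4 = 12

Answer: 12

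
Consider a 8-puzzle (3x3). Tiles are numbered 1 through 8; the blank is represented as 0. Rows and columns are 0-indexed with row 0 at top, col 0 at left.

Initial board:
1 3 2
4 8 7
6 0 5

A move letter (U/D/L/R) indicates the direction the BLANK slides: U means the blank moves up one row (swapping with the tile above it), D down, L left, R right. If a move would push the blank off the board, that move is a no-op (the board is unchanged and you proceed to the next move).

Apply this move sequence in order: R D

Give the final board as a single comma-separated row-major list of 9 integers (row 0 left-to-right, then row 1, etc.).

Answer: 1, 3, 2, 4, 8, 7, 6, 5, 0

Derivation:
After move 1 (R):
1 3 2
4 8 7
6 5 0

After move 2 (D):
1 3 2
4 8 7
6 5 0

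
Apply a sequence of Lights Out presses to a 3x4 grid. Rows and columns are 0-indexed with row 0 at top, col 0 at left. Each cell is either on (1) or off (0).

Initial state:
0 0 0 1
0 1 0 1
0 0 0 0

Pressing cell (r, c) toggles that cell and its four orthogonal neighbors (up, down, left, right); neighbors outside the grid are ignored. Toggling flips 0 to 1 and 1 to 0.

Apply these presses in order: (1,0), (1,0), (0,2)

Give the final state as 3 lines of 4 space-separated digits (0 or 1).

Answer: 0 1 1 0
0 1 1 1
0 0 0 0

Derivation:
After press 1 at (1,0):
1 0 0 1
1 0 0 1
1 0 0 0

After press 2 at (1,0):
0 0 0 1
0 1 0 1
0 0 0 0

After press 3 at (0,2):
0 1 1 0
0 1 1 1
0 0 0 0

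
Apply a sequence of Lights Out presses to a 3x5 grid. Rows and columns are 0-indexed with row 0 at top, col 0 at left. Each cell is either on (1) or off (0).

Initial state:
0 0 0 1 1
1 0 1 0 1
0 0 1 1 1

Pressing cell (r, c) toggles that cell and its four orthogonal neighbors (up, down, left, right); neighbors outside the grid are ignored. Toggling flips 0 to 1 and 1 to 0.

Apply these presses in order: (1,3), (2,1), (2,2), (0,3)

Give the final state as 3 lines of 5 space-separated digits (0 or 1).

Answer: 0 0 1 1 0
1 1 1 0 0
1 0 1 1 1

Derivation:
After press 1 at (1,3):
0 0 0 0 1
1 0 0 1 0
0 0 1 0 1

After press 2 at (2,1):
0 0 0 0 1
1 1 0 1 0
1 1 0 0 1

After press 3 at (2,2):
0 0 0 0 1
1 1 1 1 0
1 0 1 1 1

After press 4 at (0,3):
0 0 1 1 0
1 1 1 0 0
1 0 1 1 1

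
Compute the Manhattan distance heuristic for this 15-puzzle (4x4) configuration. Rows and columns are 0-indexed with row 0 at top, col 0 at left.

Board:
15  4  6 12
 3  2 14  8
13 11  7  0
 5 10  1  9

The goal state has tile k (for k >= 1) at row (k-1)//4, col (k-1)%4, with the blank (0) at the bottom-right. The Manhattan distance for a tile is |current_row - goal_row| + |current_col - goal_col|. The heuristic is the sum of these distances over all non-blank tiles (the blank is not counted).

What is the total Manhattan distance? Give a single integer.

Tile 15: at (0,0), goal (3,2), distance |0-3|+|0-2| = 5
Tile 4: at (0,1), goal (0,3), distance |0-0|+|1-3| = 2
Tile 6: at (0,2), goal (1,1), distance |0-1|+|2-1| = 2
Tile 12: at (0,3), goal (2,3), distance |0-2|+|3-3| = 2
Tile 3: at (1,0), goal (0,2), distance |1-0|+|0-2| = 3
Tile 2: at (1,1), goal (0,1), distance |1-0|+|1-1| = 1
Tile 14: at (1,2), goal (3,1), distance |1-3|+|2-1| = 3
Tile 8: at (1,3), goal (1,3), distance |1-1|+|3-3| = 0
Tile 13: at (2,0), goal (3,0), distance |2-3|+|0-0| = 1
Tile 11: at (2,1), goal (2,2), distance |2-2|+|1-2| = 1
Tile 7: at (2,2), goal (1,2), distance |2-1|+|2-2| = 1
Tile 5: at (3,0), goal (1,0), distance |3-1|+|0-0| = 2
Tile 10: at (3,1), goal (2,1), distance |3-2|+|1-1| = 1
Tile 1: at (3,2), goal (0,0), distance |3-0|+|2-0| = 5
Tile 9: at (3,3), goal (2,0), distance |3-2|+|3-0| = 4
Sum: 5 + 2 + 2 + 2 + 3 + 1 + 3 + 0 + 1 + 1 + 1 + 2 + 1 + 5 + 4 = 33

Answer: 33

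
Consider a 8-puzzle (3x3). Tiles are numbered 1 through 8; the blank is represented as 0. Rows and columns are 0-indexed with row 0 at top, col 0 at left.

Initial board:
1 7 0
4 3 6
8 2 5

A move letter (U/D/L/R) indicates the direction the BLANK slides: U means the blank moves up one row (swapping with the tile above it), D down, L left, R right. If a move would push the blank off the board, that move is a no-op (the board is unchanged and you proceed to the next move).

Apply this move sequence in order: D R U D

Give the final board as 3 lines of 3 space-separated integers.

Answer: 1 7 6
4 3 0
8 2 5

Derivation:
After move 1 (D):
1 7 6
4 3 0
8 2 5

After move 2 (R):
1 7 6
4 3 0
8 2 5

After move 3 (U):
1 7 0
4 3 6
8 2 5

After move 4 (D):
1 7 6
4 3 0
8 2 5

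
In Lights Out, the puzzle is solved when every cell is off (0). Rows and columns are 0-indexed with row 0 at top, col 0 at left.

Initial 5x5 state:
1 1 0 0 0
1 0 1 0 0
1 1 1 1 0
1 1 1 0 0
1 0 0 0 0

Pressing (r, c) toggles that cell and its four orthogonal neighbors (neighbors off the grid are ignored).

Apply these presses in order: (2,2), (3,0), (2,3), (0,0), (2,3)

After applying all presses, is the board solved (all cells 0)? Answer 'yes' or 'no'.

Answer: yes

Derivation:
After press 1 at (2,2):
1 1 0 0 0
1 0 0 0 0
1 0 0 0 0
1 1 0 0 0
1 0 0 0 0

After press 2 at (3,0):
1 1 0 0 0
1 0 0 0 0
0 0 0 0 0
0 0 0 0 0
0 0 0 0 0

After press 3 at (2,3):
1 1 0 0 0
1 0 0 1 0
0 0 1 1 1
0 0 0 1 0
0 0 0 0 0

After press 4 at (0,0):
0 0 0 0 0
0 0 0 1 0
0 0 1 1 1
0 0 0 1 0
0 0 0 0 0

After press 5 at (2,3):
0 0 0 0 0
0 0 0 0 0
0 0 0 0 0
0 0 0 0 0
0 0 0 0 0

Lights still on: 0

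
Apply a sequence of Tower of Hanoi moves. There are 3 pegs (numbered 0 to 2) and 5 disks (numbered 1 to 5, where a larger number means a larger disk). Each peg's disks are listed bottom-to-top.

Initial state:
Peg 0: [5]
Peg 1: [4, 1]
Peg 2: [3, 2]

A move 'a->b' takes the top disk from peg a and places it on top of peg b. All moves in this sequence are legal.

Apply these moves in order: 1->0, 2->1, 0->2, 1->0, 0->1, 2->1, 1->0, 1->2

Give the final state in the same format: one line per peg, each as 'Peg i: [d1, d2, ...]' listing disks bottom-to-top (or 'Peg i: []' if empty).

Answer: Peg 0: [5, 1]
Peg 1: [4]
Peg 2: [3, 2]

Derivation:
After move 1 (1->0):
Peg 0: [5, 1]
Peg 1: [4]
Peg 2: [3, 2]

After move 2 (2->1):
Peg 0: [5, 1]
Peg 1: [4, 2]
Peg 2: [3]

After move 3 (0->2):
Peg 0: [5]
Peg 1: [4, 2]
Peg 2: [3, 1]

After move 4 (1->0):
Peg 0: [5, 2]
Peg 1: [4]
Peg 2: [3, 1]

After move 5 (0->1):
Peg 0: [5]
Peg 1: [4, 2]
Peg 2: [3, 1]

After move 6 (2->1):
Peg 0: [5]
Peg 1: [4, 2, 1]
Peg 2: [3]

After move 7 (1->0):
Peg 0: [5, 1]
Peg 1: [4, 2]
Peg 2: [3]

After move 8 (1->2):
Peg 0: [5, 1]
Peg 1: [4]
Peg 2: [3, 2]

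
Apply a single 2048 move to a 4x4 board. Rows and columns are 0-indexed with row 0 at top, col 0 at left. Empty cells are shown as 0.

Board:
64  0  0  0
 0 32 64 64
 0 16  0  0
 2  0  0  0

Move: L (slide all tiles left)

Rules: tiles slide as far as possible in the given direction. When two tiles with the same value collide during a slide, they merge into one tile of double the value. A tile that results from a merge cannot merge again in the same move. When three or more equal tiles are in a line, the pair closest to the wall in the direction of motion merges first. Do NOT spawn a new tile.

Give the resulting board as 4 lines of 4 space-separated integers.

Answer:  64   0   0   0
 32 128   0   0
 16   0   0   0
  2   0   0   0

Derivation:
Slide left:
row 0: [64, 0, 0, 0] -> [64, 0, 0, 0]
row 1: [0, 32, 64, 64] -> [32, 128, 0, 0]
row 2: [0, 16, 0, 0] -> [16, 0, 0, 0]
row 3: [2, 0, 0, 0] -> [2, 0, 0, 0]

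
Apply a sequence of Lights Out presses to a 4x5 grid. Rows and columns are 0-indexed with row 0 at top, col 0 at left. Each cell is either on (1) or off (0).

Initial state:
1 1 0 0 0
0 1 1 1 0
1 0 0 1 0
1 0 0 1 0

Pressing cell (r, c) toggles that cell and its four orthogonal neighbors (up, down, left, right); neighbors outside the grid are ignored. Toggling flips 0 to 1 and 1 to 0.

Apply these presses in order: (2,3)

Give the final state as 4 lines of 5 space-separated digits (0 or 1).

After press 1 at (2,3):
1 1 0 0 0
0 1 1 0 0
1 0 1 0 1
1 0 0 0 0

Answer: 1 1 0 0 0
0 1 1 0 0
1 0 1 0 1
1 0 0 0 0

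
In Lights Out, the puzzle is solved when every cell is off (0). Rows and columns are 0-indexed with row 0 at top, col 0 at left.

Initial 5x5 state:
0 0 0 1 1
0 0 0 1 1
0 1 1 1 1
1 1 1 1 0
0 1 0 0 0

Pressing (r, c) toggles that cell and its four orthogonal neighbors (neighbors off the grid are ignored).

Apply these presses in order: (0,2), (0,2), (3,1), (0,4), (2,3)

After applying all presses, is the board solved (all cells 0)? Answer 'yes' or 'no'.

After press 1 at (0,2):
0 1 1 0 1
0 0 1 1 1
0 1 1 1 1
1 1 1 1 0
0 1 0 0 0

After press 2 at (0,2):
0 0 0 1 1
0 0 0 1 1
0 1 1 1 1
1 1 1 1 0
0 1 0 0 0

After press 3 at (3,1):
0 0 0 1 1
0 0 0 1 1
0 0 1 1 1
0 0 0 1 0
0 0 0 0 0

After press 4 at (0,4):
0 0 0 0 0
0 0 0 1 0
0 0 1 1 1
0 0 0 1 0
0 0 0 0 0

After press 5 at (2,3):
0 0 0 0 0
0 0 0 0 0
0 0 0 0 0
0 0 0 0 0
0 0 0 0 0

Lights still on: 0

Answer: yes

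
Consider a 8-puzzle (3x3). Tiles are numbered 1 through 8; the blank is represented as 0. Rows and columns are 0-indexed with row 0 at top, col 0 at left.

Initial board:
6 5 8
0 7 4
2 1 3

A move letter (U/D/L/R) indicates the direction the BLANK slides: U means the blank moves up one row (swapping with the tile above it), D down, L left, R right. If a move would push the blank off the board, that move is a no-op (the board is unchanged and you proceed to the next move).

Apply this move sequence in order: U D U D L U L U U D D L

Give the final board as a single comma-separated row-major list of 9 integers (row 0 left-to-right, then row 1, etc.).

After move 1 (U):
0 5 8
6 7 4
2 1 3

After move 2 (D):
6 5 8
0 7 4
2 1 3

After move 3 (U):
0 5 8
6 7 4
2 1 3

After move 4 (D):
6 5 8
0 7 4
2 1 3

After move 5 (L):
6 5 8
0 7 4
2 1 3

After move 6 (U):
0 5 8
6 7 4
2 1 3

After move 7 (L):
0 5 8
6 7 4
2 1 3

After move 8 (U):
0 5 8
6 7 4
2 1 3

After move 9 (U):
0 5 8
6 7 4
2 1 3

After move 10 (D):
6 5 8
0 7 4
2 1 3

After move 11 (D):
6 5 8
2 7 4
0 1 3

After move 12 (L):
6 5 8
2 7 4
0 1 3

Answer: 6, 5, 8, 2, 7, 4, 0, 1, 3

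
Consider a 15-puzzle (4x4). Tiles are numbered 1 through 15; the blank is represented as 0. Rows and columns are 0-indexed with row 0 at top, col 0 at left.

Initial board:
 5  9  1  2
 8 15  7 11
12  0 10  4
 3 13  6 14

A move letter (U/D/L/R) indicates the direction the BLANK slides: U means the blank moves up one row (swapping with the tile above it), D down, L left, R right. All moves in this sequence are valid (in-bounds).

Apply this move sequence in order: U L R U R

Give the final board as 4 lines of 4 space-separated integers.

After move 1 (U):
 5  9  1  2
 8  0  7 11
12 15 10  4
 3 13  6 14

After move 2 (L):
 5  9  1  2
 0  8  7 11
12 15 10  4
 3 13  6 14

After move 3 (R):
 5  9  1  2
 8  0  7 11
12 15 10  4
 3 13  6 14

After move 4 (U):
 5  0  1  2
 8  9  7 11
12 15 10  4
 3 13  6 14

After move 5 (R):
 5  1  0  2
 8  9  7 11
12 15 10  4
 3 13  6 14

Answer:  5  1  0  2
 8  9  7 11
12 15 10  4
 3 13  6 14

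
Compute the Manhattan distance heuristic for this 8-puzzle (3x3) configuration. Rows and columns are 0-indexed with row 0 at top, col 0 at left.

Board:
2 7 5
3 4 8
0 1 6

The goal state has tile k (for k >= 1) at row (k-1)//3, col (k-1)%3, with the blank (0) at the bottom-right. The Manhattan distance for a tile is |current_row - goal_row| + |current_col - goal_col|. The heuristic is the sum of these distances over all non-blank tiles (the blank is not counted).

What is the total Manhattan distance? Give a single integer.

Answer: 16

Derivation:
Tile 2: at (0,0), goal (0,1), distance |0-0|+|0-1| = 1
Tile 7: at (0,1), goal (2,0), distance |0-2|+|1-0| = 3
Tile 5: at (0,2), goal (1,1), distance |0-1|+|2-1| = 2
Tile 3: at (1,0), goal (0,2), distance |1-0|+|0-2| = 3
Tile 4: at (1,1), goal (1,0), distance |1-1|+|1-0| = 1
Tile 8: at (1,2), goal (2,1), distance |1-2|+|2-1| = 2
Tile 1: at (2,1), goal (0,0), distance |2-0|+|1-0| = 3
Tile 6: at (2,2), goal (1,2), distance |2-1|+|2-2| = 1
Sum: 1 + 3 + 2 + 3 + 1 + 2 + 3 + 1 = 16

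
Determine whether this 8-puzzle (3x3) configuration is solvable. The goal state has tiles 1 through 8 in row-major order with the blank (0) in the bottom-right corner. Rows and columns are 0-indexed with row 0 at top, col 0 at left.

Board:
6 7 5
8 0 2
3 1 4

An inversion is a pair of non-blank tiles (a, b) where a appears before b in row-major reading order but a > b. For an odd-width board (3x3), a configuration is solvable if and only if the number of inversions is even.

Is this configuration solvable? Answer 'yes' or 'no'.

Answer: yes

Derivation:
Inversions (pairs i<j in row-major order where tile[i] > tile[j] > 0): 20
20 is even, so the puzzle is solvable.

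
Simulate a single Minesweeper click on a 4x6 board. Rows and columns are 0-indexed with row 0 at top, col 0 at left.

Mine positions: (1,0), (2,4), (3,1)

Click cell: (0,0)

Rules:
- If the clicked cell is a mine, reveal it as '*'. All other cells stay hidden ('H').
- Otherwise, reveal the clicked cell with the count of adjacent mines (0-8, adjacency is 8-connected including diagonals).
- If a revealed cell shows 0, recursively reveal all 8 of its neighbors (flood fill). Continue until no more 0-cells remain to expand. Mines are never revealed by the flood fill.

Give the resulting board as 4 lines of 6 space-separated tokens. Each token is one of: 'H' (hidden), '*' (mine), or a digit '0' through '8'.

1 H H H H H
H H H H H H
H H H H H H
H H H H H H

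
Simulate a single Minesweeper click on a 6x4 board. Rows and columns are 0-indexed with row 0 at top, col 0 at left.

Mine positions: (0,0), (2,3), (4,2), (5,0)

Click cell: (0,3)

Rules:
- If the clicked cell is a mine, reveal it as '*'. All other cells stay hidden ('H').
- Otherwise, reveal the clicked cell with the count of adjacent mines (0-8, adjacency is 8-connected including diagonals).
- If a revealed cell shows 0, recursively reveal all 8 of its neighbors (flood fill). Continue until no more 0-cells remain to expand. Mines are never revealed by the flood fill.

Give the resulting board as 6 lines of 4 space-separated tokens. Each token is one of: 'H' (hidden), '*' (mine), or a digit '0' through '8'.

H 1 0 0
H 1 1 1
H H H H
H H H H
H H H H
H H H H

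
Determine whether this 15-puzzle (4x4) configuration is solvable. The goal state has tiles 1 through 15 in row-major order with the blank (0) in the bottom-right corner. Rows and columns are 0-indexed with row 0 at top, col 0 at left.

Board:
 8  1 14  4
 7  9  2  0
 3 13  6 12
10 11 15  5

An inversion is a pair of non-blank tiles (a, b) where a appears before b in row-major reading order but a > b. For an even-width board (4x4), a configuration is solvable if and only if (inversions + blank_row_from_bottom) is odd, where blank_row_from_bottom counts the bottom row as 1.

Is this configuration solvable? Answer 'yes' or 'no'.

Inversions: 40
Blank is in row 1 (0-indexed from top), which is row 3 counting from the bottom (bottom = 1).
40 + 3 = 43, which is odd, so the puzzle is solvable.

Answer: yes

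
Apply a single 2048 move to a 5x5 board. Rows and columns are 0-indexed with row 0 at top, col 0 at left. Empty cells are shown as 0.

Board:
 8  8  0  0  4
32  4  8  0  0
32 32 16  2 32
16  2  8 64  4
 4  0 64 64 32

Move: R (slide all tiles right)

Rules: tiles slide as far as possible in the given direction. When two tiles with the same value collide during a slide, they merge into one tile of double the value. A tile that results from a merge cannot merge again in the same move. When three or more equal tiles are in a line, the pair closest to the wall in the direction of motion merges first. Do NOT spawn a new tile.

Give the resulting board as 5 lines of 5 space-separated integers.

Answer:   0   0   0  16   4
  0   0  32   4   8
  0  64  16   2  32
 16   2   8  64   4
  0   0   4 128  32

Derivation:
Slide right:
row 0: [8, 8, 0, 0, 4] -> [0, 0, 0, 16, 4]
row 1: [32, 4, 8, 0, 0] -> [0, 0, 32, 4, 8]
row 2: [32, 32, 16, 2, 32] -> [0, 64, 16, 2, 32]
row 3: [16, 2, 8, 64, 4] -> [16, 2, 8, 64, 4]
row 4: [4, 0, 64, 64, 32] -> [0, 0, 4, 128, 32]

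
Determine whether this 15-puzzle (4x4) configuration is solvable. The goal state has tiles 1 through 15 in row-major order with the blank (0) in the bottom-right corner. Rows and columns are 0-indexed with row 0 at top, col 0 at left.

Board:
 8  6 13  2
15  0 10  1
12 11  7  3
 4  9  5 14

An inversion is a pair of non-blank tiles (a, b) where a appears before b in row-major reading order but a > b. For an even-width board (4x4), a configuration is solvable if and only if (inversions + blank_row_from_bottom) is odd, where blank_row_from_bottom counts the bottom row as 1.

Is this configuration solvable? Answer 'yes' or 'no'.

Answer: yes

Derivation:
Inversions: 54
Blank is in row 1 (0-indexed from top), which is row 3 counting from the bottom (bottom = 1).
54 + 3 = 57, which is odd, so the puzzle is solvable.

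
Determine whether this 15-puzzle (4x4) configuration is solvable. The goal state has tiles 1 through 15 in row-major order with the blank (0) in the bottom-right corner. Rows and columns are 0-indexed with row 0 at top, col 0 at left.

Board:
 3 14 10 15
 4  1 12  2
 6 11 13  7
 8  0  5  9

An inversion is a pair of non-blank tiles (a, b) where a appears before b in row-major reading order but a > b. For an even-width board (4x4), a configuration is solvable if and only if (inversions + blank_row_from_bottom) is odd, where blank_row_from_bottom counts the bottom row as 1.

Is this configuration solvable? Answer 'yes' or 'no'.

Inversions: 53
Blank is in row 3 (0-indexed from top), which is row 1 counting from the bottom (bottom = 1).
53 + 1 = 54, which is even, so the puzzle is not solvable.

Answer: no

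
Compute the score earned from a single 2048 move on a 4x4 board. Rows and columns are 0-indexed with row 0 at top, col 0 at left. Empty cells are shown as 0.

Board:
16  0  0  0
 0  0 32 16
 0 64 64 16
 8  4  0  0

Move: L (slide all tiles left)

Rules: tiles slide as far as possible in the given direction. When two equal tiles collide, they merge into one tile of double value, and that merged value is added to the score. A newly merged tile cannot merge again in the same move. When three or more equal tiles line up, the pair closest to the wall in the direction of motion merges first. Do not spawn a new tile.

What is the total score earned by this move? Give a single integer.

Answer: 128

Derivation:
Slide left:
row 0: [16, 0, 0, 0] -> [16, 0, 0, 0]  score +0 (running 0)
row 1: [0, 0, 32, 16] -> [32, 16, 0, 0]  score +0 (running 0)
row 2: [0, 64, 64, 16] -> [128, 16, 0, 0]  score +128 (running 128)
row 3: [8, 4, 0, 0] -> [8, 4, 0, 0]  score +0 (running 128)
Board after move:
 16   0   0   0
 32  16   0   0
128  16   0   0
  8   4   0   0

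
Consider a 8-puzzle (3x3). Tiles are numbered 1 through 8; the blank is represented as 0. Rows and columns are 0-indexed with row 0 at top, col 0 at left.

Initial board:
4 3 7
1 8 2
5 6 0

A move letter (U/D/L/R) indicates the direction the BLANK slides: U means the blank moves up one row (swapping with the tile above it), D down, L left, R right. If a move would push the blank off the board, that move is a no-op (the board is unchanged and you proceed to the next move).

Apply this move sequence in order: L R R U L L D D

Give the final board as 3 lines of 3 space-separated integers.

Answer: 4 3 7
5 1 8
0 6 2

Derivation:
After move 1 (L):
4 3 7
1 8 2
5 0 6

After move 2 (R):
4 3 7
1 8 2
5 6 0

After move 3 (R):
4 3 7
1 8 2
5 6 0

After move 4 (U):
4 3 7
1 8 0
5 6 2

After move 5 (L):
4 3 7
1 0 8
5 6 2

After move 6 (L):
4 3 7
0 1 8
5 6 2

After move 7 (D):
4 3 7
5 1 8
0 6 2

After move 8 (D):
4 3 7
5 1 8
0 6 2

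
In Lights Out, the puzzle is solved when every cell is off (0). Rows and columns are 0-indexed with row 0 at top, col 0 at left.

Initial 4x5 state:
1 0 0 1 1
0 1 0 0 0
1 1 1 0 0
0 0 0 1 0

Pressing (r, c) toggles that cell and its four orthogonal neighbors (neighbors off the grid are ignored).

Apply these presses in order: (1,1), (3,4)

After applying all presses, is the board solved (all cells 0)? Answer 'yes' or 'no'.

After press 1 at (1,1):
1 1 0 1 1
1 0 1 0 0
1 0 1 0 0
0 0 0 1 0

After press 2 at (3,4):
1 1 0 1 1
1 0 1 0 0
1 0 1 0 1
0 0 0 0 1

Lights still on: 10

Answer: no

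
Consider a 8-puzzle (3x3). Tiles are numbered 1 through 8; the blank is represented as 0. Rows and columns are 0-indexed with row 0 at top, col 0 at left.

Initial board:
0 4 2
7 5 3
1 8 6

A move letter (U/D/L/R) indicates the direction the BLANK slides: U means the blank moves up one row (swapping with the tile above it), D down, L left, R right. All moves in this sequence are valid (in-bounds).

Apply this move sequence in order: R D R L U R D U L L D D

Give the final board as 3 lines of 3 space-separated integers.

Answer: 7 4 2
1 5 3
0 8 6

Derivation:
After move 1 (R):
4 0 2
7 5 3
1 8 6

After move 2 (D):
4 5 2
7 0 3
1 8 6

After move 3 (R):
4 5 2
7 3 0
1 8 6

After move 4 (L):
4 5 2
7 0 3
1 8 6

After move 5 (U):
4 0 2
7 5 3
1 8 6

After move 6 (R):
4 2 0
7 5 3
1 8 6

After move 7 (D):
4 2 3
7 5 0
1 8 6

After move 8 (U):
4 2 0
7 5 3
1 8 6

After move 9 (L):
4 0 2
7 5 3
1 8 6

After move 10 (L):
0 4 2
7 5 3
1 8 6

After move 11 (D):
7 4 2
0 5 3
1 8 6

After move 12 (D):
7 4 2
1 5 3
0 8 6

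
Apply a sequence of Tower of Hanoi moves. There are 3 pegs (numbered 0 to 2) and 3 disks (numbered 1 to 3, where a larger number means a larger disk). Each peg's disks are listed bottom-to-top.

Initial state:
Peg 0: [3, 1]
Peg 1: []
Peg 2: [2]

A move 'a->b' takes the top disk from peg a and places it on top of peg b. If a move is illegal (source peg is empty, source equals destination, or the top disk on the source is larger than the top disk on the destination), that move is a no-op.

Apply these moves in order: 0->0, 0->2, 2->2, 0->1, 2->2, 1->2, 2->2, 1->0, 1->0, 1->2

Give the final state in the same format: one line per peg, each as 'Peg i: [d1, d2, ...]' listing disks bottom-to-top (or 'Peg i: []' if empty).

Answer: Peg 0: [3]
Peg 1: []
Peg 2: [2, 1]

Derivation:
After move 1 (0->0):
Peg 0: [3, 1]
Peg 1: []
Peg 2: [2]

After move 2 (0->2):
Peg 0: [3]
Peg 1: []
Peg 2: [2, 1]

After move 3 (2->2):
Peg 0: [3]
Peg 1: []
Peg 2: [2, 1]

After move 4 (0->1):
Peg 0: []
Peg 1: [3]
Peg 2: [2, 1]

After move 5 (2->2):
Peg 0: []
Peg 1: [3]
Peg 2: [2, 1]

After move 6 (1->2):
Peg 0: []
Peg 1: [3]
Peg 2: [2, 1]

After move 7 (2->2):
Peg 0: []
Peg 1: [3]
Peg 2: [2, 1]

After move 8 (1->0):
Peg 0: [3]
Peg 1: []
Peg 2: [2, 1]

After move 9 (1->0):
Peg 0: [3]
Peg 1: []
Peg 2: [2, 1]

After move 10 (1->2):
Peg 0: [3]
Peg 1: []
Peg 2: [2, 1]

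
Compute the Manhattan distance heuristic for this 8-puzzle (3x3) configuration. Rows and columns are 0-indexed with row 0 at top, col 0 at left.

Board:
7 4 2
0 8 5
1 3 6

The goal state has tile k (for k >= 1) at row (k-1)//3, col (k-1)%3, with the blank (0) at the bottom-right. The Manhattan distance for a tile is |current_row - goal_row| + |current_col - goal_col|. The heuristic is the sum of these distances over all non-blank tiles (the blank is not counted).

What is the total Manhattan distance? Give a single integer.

Answer: 13

Derivation:
Tile 7: (0,0)->(2,0) = 2
Tile 4: (0,1)->(1,0) = 2
Tile 2: (0,2)->(0,1) = 1
Tile 8: (1,1)->(2,1) = 1
Tile 5: (1,2)->(1,1) = 1
Tile 1: (2,0)->(0,0) = 2
Tile 3: (2,1)->(0,2) = 3
Tile 6: (2,2)->(1,2) = 1
Sum: 2 + 2 + 1 + 1 + 1 + 2 + 3 + 1 = 13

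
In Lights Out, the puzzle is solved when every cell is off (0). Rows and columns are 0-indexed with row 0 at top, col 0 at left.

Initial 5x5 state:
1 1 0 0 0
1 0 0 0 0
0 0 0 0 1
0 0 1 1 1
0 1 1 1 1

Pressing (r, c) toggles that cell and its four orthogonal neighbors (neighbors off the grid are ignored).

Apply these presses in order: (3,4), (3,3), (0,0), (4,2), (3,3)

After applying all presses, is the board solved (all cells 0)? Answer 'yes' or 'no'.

After press 1 at (3,4):
1 1 0 0 0
1 0 0 0 0
0 0 0 0 0
0 0 1 0 0
0 1 1 1 0

After press 2 at (3,3):
1 1 0 0 0
1 0 0 0 0
0 0 0 1 0
0 0 0 1 1
0 1 1 0 0

After press 3 at (0,0):
0 0 0 0 0
0 0 0 0 0
0 0 0 1 0
0 0 0 1 1
0 1 1 0 0

After press 4 at (4,2):
0 0 0 0 0
0 0 0 0 0
0 0 0 1 0
0 0 1 1 1
0 0 0 1 0

After press 5 at (3,3):
0 0 0 0 0
0 0 0 0 0
0 0 0 0 0
0 0 0 0 0
0 0 0 0 0

Lights still on: 0

Answer: yes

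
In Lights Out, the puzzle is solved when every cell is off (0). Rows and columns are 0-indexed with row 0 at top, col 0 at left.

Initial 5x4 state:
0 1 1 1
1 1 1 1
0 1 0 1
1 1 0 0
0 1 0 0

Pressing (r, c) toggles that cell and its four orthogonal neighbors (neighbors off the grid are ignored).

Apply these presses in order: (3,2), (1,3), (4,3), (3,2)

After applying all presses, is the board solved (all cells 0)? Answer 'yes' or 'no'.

Answer: no

Derivation:
After press 1 at (3,2):
0 1 1 1
1 1 1 1
0 1 1 1
1 0 1 1
0 1 1 0

After press 2 at (1,3):
0 1 1 0
1 1 0 0
0 1 1 0
1 0 1 1
0 1 1 0

After press 3 at (4,3):
0 1 1 0
1 1 0 0
0 1 1 0
1 0 1 0
0 1 0 1

After press 4 at (3,2):
0 1 1 0
1 1 0 0
0 1 0 0
1 1 0 1
0 1 1 1

Lights still on: 11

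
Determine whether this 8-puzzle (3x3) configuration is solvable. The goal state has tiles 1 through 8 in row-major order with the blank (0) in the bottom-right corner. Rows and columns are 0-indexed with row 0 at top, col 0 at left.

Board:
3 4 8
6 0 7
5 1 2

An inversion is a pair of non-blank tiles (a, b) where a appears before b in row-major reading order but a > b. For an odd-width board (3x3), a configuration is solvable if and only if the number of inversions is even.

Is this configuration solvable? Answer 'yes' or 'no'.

Answer: no

Derivation:
Inversions (pairs i<j in row-major order where tile[i] > tile[j] > 0): 17
17 is odd, so the puzzle is not solvable.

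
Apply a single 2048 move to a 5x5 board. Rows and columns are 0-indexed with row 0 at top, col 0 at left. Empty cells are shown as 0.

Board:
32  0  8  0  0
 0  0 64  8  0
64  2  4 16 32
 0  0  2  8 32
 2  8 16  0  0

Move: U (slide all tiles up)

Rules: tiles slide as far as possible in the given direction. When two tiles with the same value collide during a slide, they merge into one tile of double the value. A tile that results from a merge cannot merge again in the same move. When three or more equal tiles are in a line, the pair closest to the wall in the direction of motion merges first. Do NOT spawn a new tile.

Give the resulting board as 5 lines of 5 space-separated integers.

Answer: 32  2  8  8 64
64  8 64 16  0
 2  0  4  8  0
 0  0  2  0  0
 0  0 16  0  0

Derivation:
Slide up:
col 0: [32, 0, 64, 0, 2] -> [32, 64, 2, 0, 0]
col 1: [0, 0, 2, 0, 8] -> [2, 8, 0, 0, 0]
col 2: [8, 64, 4, 2, 16] -> [8, 64, 4, 2, 16]
col 3: [0, 8, 16, 8, 0] -> [8, 16, 8, 0, 0]
col 4: [0, 0, 32, 32, 0] -> [64, 0, 0, 0, 0]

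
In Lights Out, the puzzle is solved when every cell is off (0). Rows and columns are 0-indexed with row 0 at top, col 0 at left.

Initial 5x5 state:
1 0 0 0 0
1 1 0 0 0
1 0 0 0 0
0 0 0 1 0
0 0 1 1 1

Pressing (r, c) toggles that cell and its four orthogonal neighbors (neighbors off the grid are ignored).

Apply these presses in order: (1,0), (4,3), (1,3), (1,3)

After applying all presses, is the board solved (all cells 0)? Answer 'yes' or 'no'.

Answer: yes

Derivation:
After press 1 at (1,0):
0 0 0 0 0
0 0 0 0 0
0 0 0 0 0
0 0 0 1 0
0 0 1 1 1

After press 2 at (4,3):
0 0 0 0 0
0 0 0 0 0
0 0 0 0 0
0 0 0 0 0
0 0 0 0 0

After press 3 at (1,3):
0 0 0 1 0
0 0 1 1 1
0 0 0 1 0
0 0 0 0 0
0 0 0 0 0

After press 4 at (1,3):
0 0 0 0 0
0 0 0 0 0
0 0 0 0 0
0 0 0 0 0
0 0 0 0 0

Lights still on: 0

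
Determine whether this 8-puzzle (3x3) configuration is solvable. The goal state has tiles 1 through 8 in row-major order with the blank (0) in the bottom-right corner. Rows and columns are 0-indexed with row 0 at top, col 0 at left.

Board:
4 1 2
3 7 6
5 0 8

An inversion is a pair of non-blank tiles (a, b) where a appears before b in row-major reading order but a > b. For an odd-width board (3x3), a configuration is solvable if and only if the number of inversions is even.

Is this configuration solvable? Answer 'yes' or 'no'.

Answer: yes

Derivation:
Inversions (pairs i<j in row-major order where tile[i] > tile[j] > 0): 6
6 is even, so the puzzle is solvable.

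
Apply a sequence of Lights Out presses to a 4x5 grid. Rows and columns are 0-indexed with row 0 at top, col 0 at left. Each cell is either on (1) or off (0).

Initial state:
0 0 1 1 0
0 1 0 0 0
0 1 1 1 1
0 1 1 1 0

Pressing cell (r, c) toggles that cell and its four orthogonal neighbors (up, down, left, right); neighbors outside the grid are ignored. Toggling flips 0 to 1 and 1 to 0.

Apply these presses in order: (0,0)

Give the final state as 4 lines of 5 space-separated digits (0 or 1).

Answer: 1 1 1 1 0
1 1 0 0 0
0 1 1 1 1
0 1 1 1 0

Derivation:
After press 1 at (0,0):
1 1 1 1 0
1 1 0 0 0
0 1 1 1 1
0 1 1 1 0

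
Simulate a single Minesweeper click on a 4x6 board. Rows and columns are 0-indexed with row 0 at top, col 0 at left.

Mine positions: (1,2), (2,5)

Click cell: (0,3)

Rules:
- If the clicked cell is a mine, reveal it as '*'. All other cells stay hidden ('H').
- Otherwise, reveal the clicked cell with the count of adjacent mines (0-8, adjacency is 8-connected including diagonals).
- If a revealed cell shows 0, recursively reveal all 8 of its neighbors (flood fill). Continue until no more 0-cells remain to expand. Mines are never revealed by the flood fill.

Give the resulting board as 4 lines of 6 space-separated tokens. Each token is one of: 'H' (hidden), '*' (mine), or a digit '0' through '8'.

H H H 1 H H
H H H H H H
H H H H H H
H H H H H H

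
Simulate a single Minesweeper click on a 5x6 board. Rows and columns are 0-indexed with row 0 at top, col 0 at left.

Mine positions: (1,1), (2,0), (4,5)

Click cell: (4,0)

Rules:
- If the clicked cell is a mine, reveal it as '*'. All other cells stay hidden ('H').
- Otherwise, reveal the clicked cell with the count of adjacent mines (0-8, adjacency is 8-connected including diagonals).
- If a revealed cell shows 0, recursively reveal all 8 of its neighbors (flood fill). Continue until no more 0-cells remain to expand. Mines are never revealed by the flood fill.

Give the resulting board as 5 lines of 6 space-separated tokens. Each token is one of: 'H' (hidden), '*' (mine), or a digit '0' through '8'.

H H 1 0 0 0
H H 1 0 0 0
H 2 1 0 0 0
1 1 0 0 1 1
0 0 0 0 1 H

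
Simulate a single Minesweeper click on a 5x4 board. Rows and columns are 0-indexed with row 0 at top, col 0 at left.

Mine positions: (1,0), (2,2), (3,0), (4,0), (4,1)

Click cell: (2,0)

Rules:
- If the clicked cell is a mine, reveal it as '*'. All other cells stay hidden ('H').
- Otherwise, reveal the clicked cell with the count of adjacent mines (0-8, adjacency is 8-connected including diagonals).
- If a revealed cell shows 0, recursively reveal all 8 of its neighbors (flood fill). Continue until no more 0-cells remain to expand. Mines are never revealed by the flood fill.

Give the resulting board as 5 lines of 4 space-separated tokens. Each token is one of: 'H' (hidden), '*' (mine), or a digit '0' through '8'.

H H H H
H H H H
2 H H H
H H H H
H H H H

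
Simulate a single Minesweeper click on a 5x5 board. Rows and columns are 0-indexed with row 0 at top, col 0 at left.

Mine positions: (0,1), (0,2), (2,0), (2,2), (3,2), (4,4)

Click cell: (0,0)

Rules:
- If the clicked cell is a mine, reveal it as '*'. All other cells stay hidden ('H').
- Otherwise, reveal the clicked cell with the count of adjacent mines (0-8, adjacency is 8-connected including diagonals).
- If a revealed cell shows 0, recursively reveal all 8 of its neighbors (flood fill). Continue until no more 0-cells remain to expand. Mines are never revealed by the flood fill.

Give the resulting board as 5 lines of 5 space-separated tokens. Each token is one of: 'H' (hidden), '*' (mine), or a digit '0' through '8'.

1 H H H H
H H H H H
H H H H H
H H H H H
H H H H H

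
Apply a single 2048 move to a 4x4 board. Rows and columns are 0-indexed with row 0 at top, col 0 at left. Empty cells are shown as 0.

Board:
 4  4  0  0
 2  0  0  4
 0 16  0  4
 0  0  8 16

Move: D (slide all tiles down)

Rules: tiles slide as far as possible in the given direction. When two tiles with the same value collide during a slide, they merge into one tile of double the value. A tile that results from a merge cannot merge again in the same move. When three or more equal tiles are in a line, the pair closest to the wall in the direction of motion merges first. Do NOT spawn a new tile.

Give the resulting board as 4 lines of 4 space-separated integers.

Answer:  0  0  0  0
 0  0  0  0
 4  4  0  8
 2 16  8 16

Derivation:
Slide down:
col 0: [4, 2, 0, 0] -> [0, 0, 4, 2]
col 1: [4, 0, 16, 0] -> [0, 0, 4, 16]
col 2: [0, 0, 0, 8] -> [0, 0, 0, 8]
col 3: [0, 4, 4, 16] -> [0, 0, 8, 16]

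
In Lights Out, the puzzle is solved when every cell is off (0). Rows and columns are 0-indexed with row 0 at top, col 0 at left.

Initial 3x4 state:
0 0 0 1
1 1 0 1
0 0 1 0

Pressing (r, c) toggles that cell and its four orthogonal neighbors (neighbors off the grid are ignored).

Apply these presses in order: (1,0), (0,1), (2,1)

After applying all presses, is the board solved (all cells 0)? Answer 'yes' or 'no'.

Answer: no

Derivation:
After press 1 at (1,0):
1 0 0 1
0 0 0 1
1 0 1 0

After press 2 at (0,1):
0 1 1 1
0 1 0 1
1 0 1 0

After press 3 at (2,1):
0 1 1 1
0 0 0 1
0 1 0 0

Lights still on: 5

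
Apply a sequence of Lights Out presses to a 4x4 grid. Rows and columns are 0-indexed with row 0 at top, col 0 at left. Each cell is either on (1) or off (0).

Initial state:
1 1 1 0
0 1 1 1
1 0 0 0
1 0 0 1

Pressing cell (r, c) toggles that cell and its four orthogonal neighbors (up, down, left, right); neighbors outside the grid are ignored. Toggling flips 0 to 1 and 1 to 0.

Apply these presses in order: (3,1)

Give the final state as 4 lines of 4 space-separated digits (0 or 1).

After press 1 at (3,1):
1 1 1 0
0 1 1 1
1 1 0 0
0 1 1 1

Answer: 1 1 1 0
0 1 1 1
1 1 0 0
0 1 1 1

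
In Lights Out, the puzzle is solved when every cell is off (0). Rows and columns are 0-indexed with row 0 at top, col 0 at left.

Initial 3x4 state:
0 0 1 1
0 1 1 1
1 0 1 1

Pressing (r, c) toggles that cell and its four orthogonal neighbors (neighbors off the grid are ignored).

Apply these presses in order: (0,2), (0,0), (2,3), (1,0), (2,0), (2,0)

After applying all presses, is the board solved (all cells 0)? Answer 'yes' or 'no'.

Answer: yes

Derivation:
After press 1 at (0,2):
0 1 0 0
0 1 0 1
1 0 1 1

After press 2 at (0,0):
1 0 0 0
1 1 0 1
1 0 1 1

After press 3 at (2,3):
1 0 0 0
1 1 0 0
1 0 0 0

After press 4 at (1,0):
0 0 0 0
0 0 0 0
0 0 0 0

After press 5 at (2,0):
0 0 0 0
1 0 0 0
1 1 0 0

After press 6 at (2,0):
0 0 0 0
0 0 0 0
0 0 0 0

Lights still on: 0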